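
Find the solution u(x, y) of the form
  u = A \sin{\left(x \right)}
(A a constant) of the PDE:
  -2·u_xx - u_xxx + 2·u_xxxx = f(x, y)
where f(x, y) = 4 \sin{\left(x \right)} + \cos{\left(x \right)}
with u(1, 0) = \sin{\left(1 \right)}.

Answer: u(x, y) = \sin{\left(x \right)}

Derivation:
Substitute the ansatz u = A \sin{\left(x \right)} into the left-hand side.
Derivatives of the ansatz:
  u_xx = - A \sin{\left(x \right)}
  u_xxx = - A \cos{\left(x \right)}
  u_xxxx = A \sin{\left(x \right)}
Term by term:
  -2·u_xx = 2 A \sin{\left(x \right)}
  -u_xxx = A \cos{\left(x \right)}
  2·u_xxxx = 2 A \sin{\left(x \right)}
So the left-hand side equals
  4 A \sin{\left(x \right)} + A \cos{\left(x \right)}
This must equal f(x, y) = 4 \sin{\left(x \right)} + \cos{\left(x \right)} identically.
Matching coefficients of the independent functions:
  [\sin{\left(x \right)}]:  4 A = 4
  [\cos{\left(x \right)}]:  A = 1
Solving: A = 1.
Check against the point condition:
  u(1, 0) = \sin{\left(1 \right)}  ⟹  A \sin{\left(1 \right)} = \sin{\left(1 \right)}  ✓
Hence u(x, y) = \sin{\left(x \right)}.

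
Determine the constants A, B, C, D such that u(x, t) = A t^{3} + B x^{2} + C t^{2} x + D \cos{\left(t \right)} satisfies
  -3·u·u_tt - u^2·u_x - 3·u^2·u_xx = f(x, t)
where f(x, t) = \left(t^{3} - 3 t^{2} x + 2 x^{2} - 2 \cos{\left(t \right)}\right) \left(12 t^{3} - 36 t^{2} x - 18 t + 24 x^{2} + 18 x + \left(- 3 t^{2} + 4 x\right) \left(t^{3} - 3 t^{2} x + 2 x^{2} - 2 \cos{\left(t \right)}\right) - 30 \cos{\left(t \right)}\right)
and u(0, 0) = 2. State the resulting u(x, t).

Answer: u(x, t) = - t^{3} + 3 t^{2} x - 2 x^{2} + 2 \cos{\left(t \right)}

Derivation:
Substitute the ansatz u = A t^{3} + B x^{2} + C t^{2} x + D \cos{\left(t \right)} into the left-hand side.
Derivatives of the ansatz:
  u_tt = 6 A t + 2 C x - D \cos{\left(t \right)}
  u_x = 2 B x + C t^{2}
  u_xx = 2 B
Term by term:
  -3·u·u_tt = - 18 A^{2} t^{4} - 18 A B t x^{2} - 24 A C t^{3} x + 3 A D t^{3} \cos{\left(t \right)} - 18 A D t \cos{\left(t \right)} - 6 B C x^{3} + 3 B D x^{2} \cos{\left(t \right)} - 6 C^{2} t^{2} x^{2} + 3 C D t^{2} x \cos{\left(t \right)} - 6 C D x \cos{\left(t \right)} + 3 D^{2} \cos^{2}{\left(t \right)}
  -u^2·u_x = - 2 A^{2} B t^{6} x - A^{2} C t^{8} - 4 A B^{2} t^{3} x^{3} - 6 A B C t^{5} x^{2} - 4 A B D t^{3} x \cos{\left(t \right)} - 2 A C^{2} t^{7} x - 2 A C D t^{5} \cos{\left(t \right)} - 2 B^{3} x^{5} - 5 B^{2} C t^{2} x^{4} - 4 B^{2} D x^{3} \cos{\left(t \right)} - 4 B C^{2} t^{4} x^{3} - 6 B C D t^{2} x^{2} \cos{\left(t \right)} - 2 B D^{2} x \cos^{2}{\left(t \right)} - C^{3} t^{6} x^{2} - 2 C^{2} D t^{4} x \cos{\left(t \right)} - C D^{2} t^{2} \cos^{2}{\left(t \right)}
  -3·u^2·u_xx = - 6 A^{2} B t^{6} - 12 A B^{2} t^{3} x^{2} - 12 A B C t^{5} x - 12 A B D t^{3} \cos{\left(t \right)} - 6 B^{3} x^{4} - 12 B^{2} C t^{2} x^{3} - 12 B^{2} D x^{2} \cos{\left(t \right)} - 6 B C^{2} t^{4} x^{2} - 12 B C D t^{2} x \cos{\left(t \right)} - 6 B D^{2} \cos^{2}{\left(t \right)}
Sum these and collect like terms in the independent variables.
This must equal f(x, t) identically; expanded, f = - 3 t^{8} + 18 t^{7} x - 27 t^{6} x^{2} + 4 t^{6} x + 12 t^{6} - 36 t^{5} x^{2} - 72 t^{5} x + 12 t^{5} \cos{\left(t \right)} + 72 t^{4} x^{3} + 108 t^{4} x^{2} - 36 t^{4} x \cos{\left(t \right)} - 18 t^{4} + 16 t^{3} x^{3} + 48 t^{3} x^{2} - 16 t^{3} x \cos{\left(t \right)} + 72 t^{3} x - 54 t^{3} \cos{\left(t \right)} - 60 t^{2} x^{4} - 144 t^{2} x^{3} + 72 t^{2} x^{2} \cos{\left(t \right)} - 54 t^{2} x^{2} + 162 t^{2} x \cos{\left(t \right)} - 12 t^{2} \cos^{2}{\left(t \right)} - 36 t x^{2} + 36 t \cos{\left(t \right)} + 16 x^{5} + 48 x^{4} - 32 x^{3} \cos{\left(t \right)} + 36 x^{3} - 108 x^{2} \cos{\left(t \right)} + 16 x \cos^{2}{\left(t \right)} - 36 x \cos{\left(t \right)} + 60 \cos^{2}{\left(t \right)}.
Matching coefficients of the independent functions:
(each divided by its leading coefficient; functions giving the same equation are listed together)
  [t^{4}]:  A^{2} - 1 = 0
  [t^{6}, t^{6} x]:  A^{2} B + 2 = 0
  [t^{8}]:  A^{2} C - 3 = 0
  [x^{3}]:  B C + 6 = 0
  [x^{4}, x^{5}]:  B^{3} + 8 = 0
  [t x^{2}]:  A B - 2 = 0
  [t \cos{\left(t \right)}]:  A D + 2 = 0
  [t^{2} x^{2}]:  C^{2} - 9 = 0
  [t^{2} x^{3}, t^{2} x^{4}]:  B^{2} C - 12 = 0
  [t^{2} \cos^{2}{\left(t \right)}]:  C D^{2} - 12 = 0
  [t^{3} x]:  A C + 3 = 0
  [t^{3} x^{2}, t^{3} x^{3}]:  A B^{2} + 4 = 0
  [t^{3} \cos{\left(t \right)}]:  A B D - \frac{A D}{4} - \frac{9}{2} = 0
  [t^{4} x^{2}, t^{4} x^{3}]:  B C^{2} + 18 = 0
  [t^{5} x, t^{5} x^{2}]:  A B C - 6 = 0
  [t^{5} \cos{\left(t \right)}]:  A C D + 6 = 0
  [t^{6} x^{2}]:  C^{3} - 27 = 0
  [t^{7} x]:  A C^{2} + 9 = 0
  [x \cos{\left(t \right)}]:  C D - 6 = 0
  [x \cos^{2}{\left(t \right)}]:  B D^{2} + 8 = 0
  [x^{2} \cos{\left(t \right)}]:  B^{2} D - \frac{B D}{4} - 9 = 0
  [x^{3} \cos{\left(t \right)}]:  B^{2} D - 8 = 0
  [t^{2} x \cos{\left(t \right)}]:  B C D - \frac{C D}{4} + \frac{27}{2} = 0
  [t^{2} x^{2} \cos{\left(t \right)}]:  B C D + 12 = 0
  [t^{3} x \cos{\left(t \right)}]:  A B D - 4 = 0
  [t^{4} x \cos{\left(t \right)}]:  C^{2} D - 18 = 0
  [\cos^{2}{\left(t \right)}]:  B D^{2} - \frac{D^{2}}{2} + 10 = 0
Solving: A = -1, B = -2, C = 3, D = 2.
Check against the point condition:
  u(0, 0) = 2  ⟹  D = 2  ✓
Hence u(x, t) = - t^{3} + 3 t^{2} x - 2 x^{2} + 2 \cos{\left(t \right)}.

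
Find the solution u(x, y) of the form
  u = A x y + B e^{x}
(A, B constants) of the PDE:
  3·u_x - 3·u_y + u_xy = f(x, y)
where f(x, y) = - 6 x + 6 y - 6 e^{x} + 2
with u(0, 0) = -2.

Substitute the ansatz u = A x y + B e^{x} into the left-hand side.
Derivatives of the ansatz:
  u_x = A y + B e^{x}
  u_y = A x
  u_xy = A
Term by term:
  3·u_x = 3 A y + 3 B e^{x}
  -3·u_y = - 3 A x
  u_xy = A
So the left-hand side equals
  - 3 A x + 3 A y + A + 3 B e^{x}
This must equal f(x, y) = - 6 x + 6 y - 6 e^{x} + 2 identically.
Matching coefficients of the independent functions:
  [constant term]:  A = 2
  [x]:  - 3 A = -6
  [y]:  3 A = 6
  [e^{x}]:  3 B = -6
Solving: A = 2, B = -2.
Check against the point condition:
  u(0, 0) = -2  ⟹  B = -2  ✓
Hence u(x, y) = 2 x y - 2 e^{x}.

Answer: u(x, y) = 2 x y - 2 e^{x}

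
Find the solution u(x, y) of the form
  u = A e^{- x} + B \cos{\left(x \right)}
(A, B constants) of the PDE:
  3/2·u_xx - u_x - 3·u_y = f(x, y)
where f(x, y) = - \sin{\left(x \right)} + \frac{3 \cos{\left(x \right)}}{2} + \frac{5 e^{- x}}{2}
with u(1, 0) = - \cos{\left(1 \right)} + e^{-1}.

Answer: u(x, y) = - \cos{\left(x \right)} + e^{- x}

Derivation:
Substitute the ansatz u = A e^{- x} + B \cos{\left(x \right)} into the left-hand side.
Derivatives of the ansatz:
  u_xx = A e^{- x} - B \cos{\left(x \right)}
  u_x = - A e^{- x} - B \sin{\left(x \right)}
  u_y = 0
Term by term:
  3/2·u_xx = \frac{3 A e^{- x}}{2} - \frac{3 B \cos{\left(x \right)}}{2}
  -u_x = A e^{- x} + B \sin{\left(x \right)}
  -3·u_y = 0
So the left-hand side equals
  \frac{5 A e^{- x}}{2} + B \sin{\left(x \right)} - \frac{3 B \cos{\left(x \right)}}{2}
This must equal f(x, y) = - \sin{\left(x \right)} + \frac{3 \cos{\left(x \right)}}{2} + \frac{5 e^{- x}}{2} identically.
Matching coefficients of the independent functions:
  [e^{- x}]:  \frac{5 A}{2} = \frac{5}{2}
  [\sin{\left(x \right)}]:  B = -1
  [\cos{\left(x \right)}]:  - \frac{3 B}{2} = \frac{3}{2}
Solving: A = 1, B = -1.
Check against the point condition:
  u(1, 0) = - \cos{\left(1 \right)} + e^{-1}  ⟹  \frac{A}{e} + B \cos{\left(1 \right)} = - \cos{\left(1 \right)} + e^{-1}  ✓
Hence u(x, y) = - \cos{\left(x \right)} + e^{- x}.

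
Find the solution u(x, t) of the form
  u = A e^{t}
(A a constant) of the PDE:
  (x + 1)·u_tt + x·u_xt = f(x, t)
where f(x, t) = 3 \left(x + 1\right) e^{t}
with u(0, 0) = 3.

Substitute the ansatz u = A e^{t} into the left-hand side.
Derivatives of the ansatz:
  u_tt = A e^{t}
  u_xt = 0
Term by term:
  (x + 1)·u_tt = A x e^{t} + A e^{t}
  x·u_xt = 0
So the left-hand side equals
  A x e^{t} + A e^{t}
This must equal f(x, t) identically; expanded, f = 3 x e^{t} + 3 e^{t}.
Matching coefficients of the independent functions:
  [x e^{t}, e^{t}]:  A = 3
Solving: A = 3.
Check against the point condition:
  u(0, 0) = 3  ⟹  A = 3  ✓
Hence u(x, t) = 3 e^{t}.

Answer: u(x, t) = 3 e^{t}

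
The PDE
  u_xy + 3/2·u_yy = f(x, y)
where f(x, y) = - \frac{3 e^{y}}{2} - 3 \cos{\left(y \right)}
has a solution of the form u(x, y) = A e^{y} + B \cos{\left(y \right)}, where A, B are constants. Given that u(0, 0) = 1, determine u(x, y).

Answer: u(x, y) = - e^{y} + 2 \cos{\left(y \right)}

Derivation:
Substitute the ansatz u = A e^{y} + B \cos{\left(y \right)} into the left-hand side.
Derivatives of the ansatz:
  u_xy = 0
  u_yy = A e^{y} - B \cos{\left(y \right)}
Term by term:
  u_xy = 0
  3/2·u_yy = \frac{3 A e^{y}}{2} - \frac{3 B \cos{\left(y \right)}}{2}
So the left-hand side equals
  \frac{3 A e^{y}}{2} - \frac{3 B \cos{\left(y \right)}}{2}
This must equal f(x, y) = - \frac{3 e^{y}}{2} - 3 \cos{\left(y \right)} identically.
Matching coefficients of the independent functions:
  [e^{y}]:  \frac{3 A}{2} = - \frac{3}{2}
  [\cos{\left(y \right)}]:  - \frac{3 B}{2} = -3
Solving: A = -1, B = 2.
Check against the point condition:
  u(0, 0) = 1  ⟹  A + B = 1  ✓
Hence u(x, y) = - e^{y} + 2 \cos{\left(y \right)}.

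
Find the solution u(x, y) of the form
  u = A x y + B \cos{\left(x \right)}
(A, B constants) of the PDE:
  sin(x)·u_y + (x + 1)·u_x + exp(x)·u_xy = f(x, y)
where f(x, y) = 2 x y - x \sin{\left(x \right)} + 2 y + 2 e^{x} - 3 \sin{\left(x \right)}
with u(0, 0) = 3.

Substitute the ansatz u = A x y + B \cos{\left(x \right)} into the left-hand side.
Derivatives of the ansatz:
  u_y = A x
  u_x = A y - B \sin{\left(x \right)}
  u_xy = A
Term by term:
  sin(x)·u_y = A x \sin{\left(x \right)}
  (x + 1)·u_x = A x y + A y - B x \sin{\left(x \right)} - B \sin{\left(x \right)}
  exp(x)·u_xy = A e^{x}
So the left-hand side equals
  A x y + A x \sin{\left(x \right)} + A y + A e^{x} - B x \sin{\left(x \right)} - B \sin{\left(x \right)}
This must equal f(x, y) = 2 x y - x \sin{\left(x \right)} + 2 y + 2 e^{x} - 3 \sin{\left(x \right)} identically.
Matching coefficients of the independent functions:
  [y, x y, e^{x}]:  A = 2
  [x \sin{\left(x \right)}]:  A - B = -1
  [\sin{\left(x \right)}]:  - B = -3
Solving: A = 2, B = 3.
Check against the point condition:
  u(0, 0) = 3  ⟹  B = 3  ✓
Hence u(x, y) = 2 x y + 3 \cos{\left(x \right)}.

Answer: u(x, y) = 2 x y + 3 \cos{\left(x \right)}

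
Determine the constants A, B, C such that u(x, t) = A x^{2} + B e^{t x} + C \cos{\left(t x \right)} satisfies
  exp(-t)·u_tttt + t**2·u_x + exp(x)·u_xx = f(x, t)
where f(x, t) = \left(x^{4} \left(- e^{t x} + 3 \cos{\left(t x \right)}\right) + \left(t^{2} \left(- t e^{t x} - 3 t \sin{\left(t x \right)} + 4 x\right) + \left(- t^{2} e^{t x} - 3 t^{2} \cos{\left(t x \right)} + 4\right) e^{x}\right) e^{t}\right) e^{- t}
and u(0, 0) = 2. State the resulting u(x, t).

Answer: u(x, t) = 2 x^{2} - e^{t x} + 3 \cos{\left(t x \right)}

Derivation:
Substitute the ansatz u = A x^{2} + B e^{t x} + C \cos{\left(t x \right)} into the left-hand side.
Derivatives of the ansatz:
  u_tttt = B x^{4} e^{t x} + C x^{4} \cos{\left(t x \right)}
  u_x = 2 A x + B t e^{t x} - C t \sin{\left(t x \right)}
  u_xx = 2 A + B t^{2} e^{t x} - C t^{2} \cos{\left(t x \right)}
Term by term:
  exp(-t)·u_tttt = B x^{4} e^{- t} e^{t x} + C x^{4} e^{- t} \cos{\left(t x \right)}
  t**2·u_x = 2 A t^{2} x + B t^{3} e^{t x} - C t^{3} \sin{\left(t x \right)}
  exp(x)·u_xx = 2 A e^{x} + B t^{2} e^{x} e^{t x} - C t^{2} e^{x} \cos{\left(t x \right)}
So the left-hand side equals
  2 A t^{2} x + 2 A e^{x} + B t^{3} e^{t x} + B t^{2} e^{x} e^{t x} + B x^{4} e^{- t} e^{t x} - C t^{3} \sin{\left(t x \right)} - C t^{2} e^{x} \cos{\left(t x \right)} + C x^{4} e^{- t} \cos{\left(t x \right)}
This must equal f(x, t) identically; expanded, f = - t^{3} e^{t x} - 3 t^{3} \sin{\left(t x \right)} + 4 t^{2} x - t^{2} e^{x} e^{t x} - 3 t^{2} e^{x} \cos{\left(t x \right)} - x^{4} e^{- t} e^{t x} + 3 x^{4} e^{- t} \cos{\left(t x \right)} + 4 e^{x}.
Matching coefficients of the independent functions:
  [t^{2} x, e^{x}]:  2 A = 4
  [t^{3} e^{t x}, t^{2} e^{x} e^{t x}, x^{4} e^{- t} e^{t x}]:  B = -1
  [t^{3} \sin{\left(t x \right)}, t^{2} e^{x} \cos{\left(t x \right)}]:  - C = -3
  [x^{4} e^{- t} \cos{\left(t x \right)}]:  C = 3
Solving: A = 2, B = -1, C = 3.
Check against the point condition:
  u(0, 0) = 2  ⟹  B + C = 2  ✓
Hence u(x, t) = 2 x^{2} - e^{t x} + 3 \cos{\left(t x \right)}.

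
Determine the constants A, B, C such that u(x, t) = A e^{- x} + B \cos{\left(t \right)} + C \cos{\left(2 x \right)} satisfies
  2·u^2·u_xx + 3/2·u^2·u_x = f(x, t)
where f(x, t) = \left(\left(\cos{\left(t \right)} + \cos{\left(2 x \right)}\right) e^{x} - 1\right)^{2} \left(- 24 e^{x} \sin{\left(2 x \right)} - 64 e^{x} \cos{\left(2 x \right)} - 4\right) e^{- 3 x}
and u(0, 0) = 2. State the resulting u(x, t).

Substitute the ansatz u = A e^{- x} + B \cos{\left(t \right)} + C \cos{\left(2 x \right)} into the left-hand side.
Derivatives of the ansatz:
  u_xx = A e^{- x} - 4 C \cos{\left(2 x \right)}
  u_x = - A e^{- x} - 2 C \sin{\left(2 x \right)}
Term by term:
  2·u^2·u_xx = 2 A^{3} e^{- 3 x} + 4 A^{2} B e^{- 2 x} \cos{\left(t \right)} - 4 A^{2} C e^{- 2 x} \cos{\left(2 x \right)} + 2 A B^{2} e^{- x} \cos^{2}{\left(t \right)} - 12 A B C e^{- x} \cos{\left(t \right)} \cos{\left(2 x \right)} - 14 A C^{2} e^{- x} \cos^{2}{\left(2 x \right)} - 8 B^{2} C \cos^{2}{\left(t \right)} \cos{\left(2 x \right)} - 16 B C^{2} \cos{\left(t \right)} \cos^{2}{\left(2 x \right)} - 8 C^{3} \cos^{3}{\left(2 x \right)}
  3/2·u^2·u_x = - \frac{3 A^{3} e^{- 3 x}}{2} - 3 A^{2} B e^{- 2 x} \cos{\left(t \right)} - 3 A^{2} C e^{- 2 x} \sin{\left(2 x \right)} - 3 A^{2} C e^{- 2 x} \cos{\left(2 x \right)} - \frac{3 A B^{2} e^{- x} \cos^{2}{\left(t \right)}}{2} - 6 A B C e^{- x} \sin{\left(2 x \right)} \cos{\left(t \right)} - 3 A B C e^{- x} \cos{\left(t \right)} \cos{\left(2 x \right)} - 6 A C^{2} e^{- x} \sin{\left(2 x \right)} \cos{\left(2 x \right)} - \frac{3 A C^{2} e^{- x} \cos^{2}{\left(2 x \right)}}{2} - 3 B^{2} C \sin{\left(2 x \right)} \cos^{2}{\left(t \right)} - 6 B C^{2} \sin{\left(2 x \right)} \cos{\left(t \right)} \cos{\left(2 x \right)} - 3 C^{3} \sin{\left(2 x \right)} \cos^{2}{\left(2 x \right)}
So the left-hand side equals
  \frac{A^{3} e^{- 3 x}}{2} + A^{2} B e^{- 2 x} \cos{\left(t \right)} - 3 A^{2} C e^{- 2 x} \sin{\left(2 x \right)} - 7 A^{2} C e^{- 2 x} \cos{\left(2 x \right)} + \frac{A B^{2} e^{- x} \cos^{2}{\left(t \right)}}{2} - 6 A B C e^{- x} \sin{\left(2 x \right)} \cos{\left(t \right)} - 15 A B C e^{- x} \cos{\left(t \right)} \cos{\left(2 x \right)} - 6 A C^{2} e^{- x} \sin{\left(2 x \right)} \cos{\left(2 x \right)} - \frac{31 A C^{2} e^{- x} \cos^{2}{\left(2 x \right)}}{2} - 3 B^{2} C \sin{\left(2 x \right)} \cos^{2}{\left(t \right)} - 8 B^{2} C \cos^{2}{\left(t \right)} \cos{\left(2 x \right)} - 6 B C^{2} \sin{\left(2 x \right)} \cos{\left(t \right)} \cos{\left(2 x \right)} - 16 B C^{2} \cos{\left(t \right)} \cos^{2}{\left(2 x \right)} - 3 C^{3} \sin{\left(2 x \right)} \cos^{2}{\left(2 x \right)} - 8 C^{3} \cos^{3}{\left(2 x \right)}
This must equal f(x, t) identically; expanded, f = - 24 \sin{\left(2 x \right)} \cos^{2}{\left(t \right)} - 48 \sin{\left(2 x \right)} \cos{\left(t \right)} \cos{\left(2 x \right)} - 24 \sin{\left(2 x \right)} \cos^{2}{\left(2 x \right)} - 64 \cos^{2}{\left(t \right)} \cos{\left(2 x \right)} - 128 \cos{\left(t \right)} \cos^{2}{\left(2 x \right)} - 64 \cos^{3}{\left(2 x \right)} + 48 e^{- x} \sin{\left(2 x \right)} \cos{\left(t \right)} + 48 e^{- x} \sin{\left(2 x \right)} \cos{\left(2 x \right)} - 4 e^{- x} \cos^{2}{\left(t \right)} + 120 e^{- x} \cos{\left(t \right)} \cos{\left(2 x \right)} + 124 e^{- x} \cos^{2}{\left(2 x \right)} - 24 e^{- 2 x} \sin{\left(2 x \right)} + 8 e^{- 2 x} \cos{\left(t \right)} - 56 e^{- 2 x} \cos{\left(2 x \right)} - 4 e^{- 3 x}.
Matching coefficients of the independent functions:
(each divided by its leading coefficient; functions giving the same equation are listed together)
  [e^{- 2 x} \sin{\left(2 x \right)}, e^{- 2 x} \cos{\left(2 x \right)}]:  A^{2} C - 8 = 0
  [e^{- 2 x} \cos{\left(t \right)}]:  A^{2} B - 8 = 0
  [e^{- x} \cos^{2}{\left(t \right)}]:  A B^{2} + 8 = 0
  [e^{- x} \cos^{2}{\left(2 x \right)}, e^{- x} \sin{\left(2 x \right)} \cos{\left(2 x \right)}]:  A C^{2} + 8 = 0
  [\sin{\left(2 x \right)} \cos^{2}{\left(t \right)}, \cos^{2}{\left(t \right)} \cos{\left(2 x \right)}]:  B^{2} C - 8 = 0
  [\sin{\left(2 x \right)} \cos^{2}{\left(2 x \right)}, \cos^{3}{\left(2 x \right)}]:  C^{3} - 8 = 0
  [\cos{\left(t \right)} \cos^{2}{\left(2 x \right)}, \sin{\left(2 x \right)} \cos{\left(t \right)} \cos{\left(2 x \right)}]:  B C^{2} - 8 = 0
  [e^{- x} \sin{\left(2 x \right)} \cos{\left(t \right)}, e^{- x} \cos{\left(t \right)} \cos{\left(2 x \right)}]:  A B C + 8 = 0
  [e^{- 3 x}]:  A^{3} + 8 = 0
Solving: A = -2, B = 2, C = 2.
Check against the point condition:
  u(0, 0) = 2  ⟹  A + B + C = 2  ✓
Hence u(x, t) = 2 \cos{\left(t \right)} + 2 \cos{\left(2 x \right)} - 2 e^{- x}.

Answer: u(x, t) = 2 \cos{\left(t \right)} + 2 \cos{\left(2 x \right)} - 2 e^{- x}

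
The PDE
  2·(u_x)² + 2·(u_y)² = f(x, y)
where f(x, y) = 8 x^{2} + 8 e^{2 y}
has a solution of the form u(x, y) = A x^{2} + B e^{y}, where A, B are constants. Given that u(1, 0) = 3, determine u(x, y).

Substitute the ansatz u = A x^{2} + B e^{y} into the left-hand side.
Derivatives of the ansatz:
  u_x = 2 A x
  u_y = B e^{y}
Term by term:
  2·(u_x)² = 8 A^{2} x^{2}
  2·(u_y)² = 2 B^{2} e^{2 y}
So the left-hand side equals
  8 A^{2} x^{2} + 2 B^{2} e^{2 y}
This must equal f(x, y) = 8 x^{2} + 8 e^{2 y} identically.
Matching coefficients of the independent functions:
  [x^{2}]:  8 A^{2} = 8
  [e^{2 y}]:  2 B^{2} = 8
These equations allow (A, B) = (-1, -2) or (-1, 2) or (1, -2) or (1, 2).
Impose the point condition(s):
  u(1, 0) = 3  ⟹  A + B = 3
Only A = 1, B = 2 satisfies everything.
Hence u(x, y) = x^{2} + 2 e^{y}.

Answer: u(x, y) = x^{2} + 2 e^{y}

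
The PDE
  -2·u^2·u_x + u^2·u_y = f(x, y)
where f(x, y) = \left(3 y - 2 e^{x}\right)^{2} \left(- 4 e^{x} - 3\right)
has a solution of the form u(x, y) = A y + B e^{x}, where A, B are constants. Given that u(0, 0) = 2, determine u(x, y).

Substitute the ansatz u = A y + B e^{x} into the left-hand side.
Derivatives of the ansatz:
  u_x = B e^{x}
  u_y = A
Term by term:
  -2·u^2·u_x = - 2 A^{2} B y^{2} e^{x} - 4 A B^{2} y e^{2 x} - 2 B^{3} e^{3 x}
  u^2·u_y = A^{3} y^{2} + 2 A^{2} B y e^{x} + A B^{2} e^{2 x}
So the left-hand side equals
  A^{3} y^{2} - 2 A^{2} B y^{2} e^{x} + 2 A^{2} B y e^{x} - 4 A B^{2} y e^{2 x} + A B^{2} e^{2 x} - 2 B^{3} e^{3 x}
This must equal f(x, y) identically; expanded, f = - 36 y^{2} e^{x} - 27 y^{2} + 48 y e^{2 x} + 36 y e^{x} - 16 e^{3 x} - 12 e^{2 x}.
Matching coefficients of the independent functions:
  [y^{2}]:  A^{3} = -27
  [y e^{x}]:  2 A^{2} B = 36
  [y e^{2 x}]:  - 4 A B^{2} = 48
  [y^{2} e^{x}]:  - 2 A^{2} B = -36
  [e^{2 x}]:  A B^{2} = -12
  [e^{3 x}]:  - 2 B^{3} = -16
Solving: A = -3, B = 2.
Check against the point condition:
  u(0, 0) = 2  ⟹  B = 2  ✓
Hence u(x, y) = - 3 y + 2 e^{x}.

Answer: u(x, y) = - 3 y + 2 e^{x}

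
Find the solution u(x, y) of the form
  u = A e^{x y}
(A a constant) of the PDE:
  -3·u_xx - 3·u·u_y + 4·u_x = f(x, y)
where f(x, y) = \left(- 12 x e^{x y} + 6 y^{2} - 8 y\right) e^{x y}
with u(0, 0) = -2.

Answer: u(x, y) = - 2 e^{x y}

Derivation:
Substitute the ansatz u = A e^{x y} into the left-hand side.
Derivatives of the ansatz:
  u_xx = A y^{2} e^{x y}
  u_y = A x e^{x y}
  u_x = A y e^{x y}
Term by term:
  -3·u_xx = - 3 A y^{2} e^{x y}
  -3·u·u_y = - 3 A^{2} x e^{2 x y}
  4·u_x = 4 A y e^{x y}
So the left-hand side equals
  - 3 A^{2} x e^{2 x y} - 3 A y^{2} e^{x y} + 4 A y e^{x y}
This must equal f(x, y) identically; expanded, f = - 12 x e^{2 x y} + 6 y^{2} e^{x y} - 8 y e^{x y}.
Matching coefficients of the independent functions:
  [x e^{2 x y}]:  - 3 A^{2} = -12
  [y e^{x y}]:  4 A = -8
  [y^{2} e^{x y}]:  - 3 A = 6
Solving: A = -2.
Check against the point condition:
  u(0, 0) = -2  ⟹  A = -2  ✓
Hence u(x, y) = - 2 e^{x y}.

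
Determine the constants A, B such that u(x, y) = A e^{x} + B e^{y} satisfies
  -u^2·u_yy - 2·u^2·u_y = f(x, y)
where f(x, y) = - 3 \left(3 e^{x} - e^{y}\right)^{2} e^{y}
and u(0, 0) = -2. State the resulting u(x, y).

Substitute the ansatz u = A e^{x} + B e^{y} into the left-hand side.
Derivatives of the ansatz:
  u_yy = B e^{y}
  u_y = B e^{y}
Term by term:
  -u^2·u_yy = - A^{2} B e^{2 x} e^{y} - 2 A B^{2} e^{x} e^{2 y} - B^{3} e^{3 y}
  -2·u^2·u_y = - 2 A^{2} B e^{2 x} e^{y} - 4 A B^{2} e^{x} e^{2 y} - 2 B^{3} e^{3 y}
So the left-hand side equals
  - 3 A^{2} B e^{2 x} e^{y} - 6 A B^{2} e^{x} e^{2 y} - 3 B^{3} e^{3 y}
This must equal f(x, y) identically; expanded, f = - 27 e^{2 x} e^{y} + 18 e^{x} e^{2 y} - 3 e^{3 y}.
Matching coefficients of the independent functions:
  [e^{x} e^{2 y}]:  - 6 A B^{2} = 18
  [e^{2 x} e^{y}]:  - 3 A^{2} B = -27
  [e^{3 y}]:  - 3 B^{3} = -3
Solving: A = -3, B = 1.
Check against the point condition:
  u(0, 0) = -2  ⟹  A + B = -2  ✓
Hence u(x, y) = - 3 e^{x} + e^{y}.

Answer: u(x, y) = - 3 e^{x} + e^{y}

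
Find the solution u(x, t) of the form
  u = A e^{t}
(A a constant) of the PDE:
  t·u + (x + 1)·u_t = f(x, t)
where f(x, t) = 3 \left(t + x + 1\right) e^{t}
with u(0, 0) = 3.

Substitute the ansatz u = A e^{t} into the left-hand side.
Derivatives of the ansatz:
  u_t = A e^{t}
Term by term:
  t·u = A t e^{t}
  (x + 1)·u_t = A x e^{t} + A e^{t}
So the left-hand side equals
  A t e^{t} + A x e^{t} + A e^{t}
This must equal f(x, t) identically; expanded, f = 3 t e^{t} + 3 x e^{t} + 3 e^{t}.
Matching coefficients of the independent functions:
  [t e^{t}, x e^{t}, e^{t}]:  A = 3
Solving: A = 3.
Check against the point condition:
  u(0, 0) = 3  ⟹  A = 3  ✓
Hence u(x, t) = 3 e^{t}.

Answer: u(x, t) = 3 e^{t}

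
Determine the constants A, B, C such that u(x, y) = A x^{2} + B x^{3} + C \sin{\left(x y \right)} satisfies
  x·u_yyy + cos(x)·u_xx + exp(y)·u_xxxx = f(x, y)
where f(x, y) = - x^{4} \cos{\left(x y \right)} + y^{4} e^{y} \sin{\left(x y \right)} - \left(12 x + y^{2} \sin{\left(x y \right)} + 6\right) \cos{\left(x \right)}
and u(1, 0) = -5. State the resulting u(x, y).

Substitute the ansatz u = A x^{2} + B x^{3} + C \sin{\left(x y \right)} into the left-hand side.
Derivatives of the ansatz:
  u_yyy = - C x^{3} \cos{\left(x y \right)}
  u_xx = 2 A + 6 B x - C y^{2} \sin{\left(x y \right)}
  u_xxxx = C y^{4} \sin{\left(x y \right)}
Term by term:
  x·u_yyy = - C x^{4} \cos{\left(x y \right)}
  cos(x)·u_xx = 2 A \cos{\left(x \right)} + 6 B x \cos{\left(x \right)} - C y^{2} \sin{\left(x y \right)} \cos{\left(x \right)}
  exp(y)·u_xxxx = C y^{4} e^{y} \sin{\left(x y \right)}
So the left-hand side equals
  2 A \cos{\left(x \right)} + 6 B x \cos{\left(x \right)} - C x^{4} \cos{\left(x y \right)} + C y^{4} e^{y} \sin{\left(x y \right)} - C y^{2} \sin{\left(x y \right)} \cos{\left(x \right)}
This must equal f(x, y) identically; expanded, f = - x^{4} \cos{\left(x y \right)} - 12 x \cos{\left(x \right)} + y^{4} e^{y} \sin{\left(x y \right)} - y^{2} \sin{\left(x y \right)} \cos{\left(x \right)} - 6 \cos{\left(x \right)}.
Matching coefficients of the independent functions:
  [x \cos{\left(x \right)}]:  6 B = -12
  [x^{4} \cos{\left(x y \right)}, y^{2} \sin{\left(x y \right)} \cos{\left(x \right)}]:  - C = -1
  [y^{4} e^{y} \sin{\left(x y \right)}]:  C = 1
  [\cos{\left(x \right)}]:  2 A = -6
Solving: A = -3, B = -2, C = 1.
Check against the point condition:
  u(1, 0) = -5  ⟹  A + B = -5  ✓
Hence u(x, y) = - 2 x^{3} - 3 x^{2} + \sin{\left(x y \right)}.

Answer: u(x, y) = - 2 x^{3} - 3 x^{2} + \sin{\left(x y \right)}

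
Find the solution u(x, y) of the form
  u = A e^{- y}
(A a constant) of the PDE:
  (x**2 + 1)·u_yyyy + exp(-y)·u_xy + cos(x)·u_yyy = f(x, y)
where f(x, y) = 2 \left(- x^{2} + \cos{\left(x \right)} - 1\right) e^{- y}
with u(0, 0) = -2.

Substitute the ansatz u = A e^{- y} into the left-hand side.
Derivatives of the ansatz:
  u_yyyy = A e^{- y}
  u_xy = 0
  u_yyy = - A e^{- y}
Term by term:
  (x**2 + 1)·u_yyyy = A x^{2} e^{- y} + A e^{- y}
  exp(-y)·u_xy = 0
  cos(x)·u_yyy = - A e^{- y} \cos{\left(x \right)}
So the left-hand side equals
  A x^{2} e^{- y} - A e^{- y} \cos{\left(x \right)} + A e^{- y}
This must equal f(x, y) identically; expanded, f = - 2 x^{2} e^{- y} + 2 e^{- y} \cos{\left(x \right)} - 2 e^{- y}.
Matching coefficients of the independent functions:
  [x^{2} e^{- y}, e^{- y}]:  A = -2
  [e^{- y} \cos{\left(x \right)}]:  - A = 2
Solving: A = -2.
Check against the point condition:
  u(0, 0) = -2  ⟹  A = -2  ✓
Hence u(x, y) = - 2 e^{- y}.

Answer: u(x, y) = - 2 e^{- y}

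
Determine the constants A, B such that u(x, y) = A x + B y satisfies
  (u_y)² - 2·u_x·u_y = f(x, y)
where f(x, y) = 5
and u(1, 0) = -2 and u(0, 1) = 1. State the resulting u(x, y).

Substitute the ansatz u = A x + B y into the left-hand side.
Derivatives of the ansatz:
  u_y = B
  u_x = A
Term by term:
  (u_y)² = B^{2}
  -2·u_x·u_y = - 2 A B
So the left-hand side equals
  - 2 A B + B^{2}
This must equal f(x, y) = 5 identically.
Matching coefficients of the independent functions:
  [constant term]:  - 2 A B + B^{2} = 5
These equations do not fix every constant; impose the point condition(s):
  u(1, 0) = -2  ⟹  A = -2
  u(0, 1) = 1  ⟹  B = 1
Solving the combined system: A = -2, B = 1.
Hence u(x, y) = - 2 x + y.

Answer: u(x, y) = - 2 x + y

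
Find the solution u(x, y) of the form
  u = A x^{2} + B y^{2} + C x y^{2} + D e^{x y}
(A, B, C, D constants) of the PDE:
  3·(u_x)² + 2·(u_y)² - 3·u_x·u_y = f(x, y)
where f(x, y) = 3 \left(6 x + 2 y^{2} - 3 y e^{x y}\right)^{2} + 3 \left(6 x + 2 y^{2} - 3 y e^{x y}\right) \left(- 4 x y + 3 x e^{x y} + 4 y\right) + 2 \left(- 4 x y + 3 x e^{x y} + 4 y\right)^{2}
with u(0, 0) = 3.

Substitute the ansatz u = A x^{2} + B y^{2} + C x y^{2} + D e^{x y} into the left-hand side.
Derivatives of the ansatz:
  u_x = 2 A x + C y^{2} + D y e^{x y}
  u_y = 2 B y + 2 C x y + D x e^{x y}
Term by term:
  3·(u_x)² = 12 A^{2} x^{2} + 12 A C x y^{2} + 12 A D x y e^{x y} + 3 C^{2} y^{4} + 6 C D y^{3} e^{x y} + 3 D^{2} y^{2} e^{2 x y}
  2·(u_y)² = 8 B^{2} y^{2} + 16 B C x y^{2} + 8 B D x y e^{x y} + 8 C^{2} x^{2} y^{2} + 8 C D x^{2} y e^{x y} + 2 D^{2} x^{2} e^{2 x y}
  -3·u_x·u_y = - 12 A B x y - 12 A C x^{2} y - 6 A D x^{2} e^{x y} - 6 B C y^{3} - 6 B D y^{2} e^{x y} - 6 C^{2} x y^{3} - 9 C D x y^{2} e^{x y} - 3 D^{2} x y e^{2 x y}
So the left-hand side equals
  12 A^{2} x^{2} - 12 A B x y - 12 A C x^{2} y + 12 A C x y^{2} - 6 A D x^{2} e^{x y} + 12 A D x y e^{x y} + 8 B^{2} y^{2} + 16 B C x y^{2} - 6 B C y^{3} + 8 B D x y e^{x y} - 6 B D y^{2} e^{x y} + 8 C^{2} x^{2} y^{2} - 6 C^{2} x y^{3} + 3 C^{2} y^{4} + 8 C D x^{2} y e^{x y} - 9 C D x y^{2} e^{x y} + 6 C D y^{3} e^{x y} + 2 D^{2} x^{2} e^{2 x y} - 3 D^{2} x y e^{2 x y} + 3 D^{2} y^{2} e^{2 x y}
This must equal f(x, y) identically; expanded, f = 32 x^{2} y^{2} - 48 x^{2} y e^{x y} - 72 x^{2} y + 18 x^{2} e^{2 x y} + 54 x^{2} e^{x y} + 108 x^{2} - 24 x y^{3} + 54 x y^{2} e^{x y} + 8 x y^{2} - 27 x y e^{2 x y} - 60 x y e^{x y} + 72 x y + 12 y^{4} - 36 y^{3} e^{x y} + 24 y^{3} + 27 y^{2} e^{2 x y} - 36 y^{2} e^{x y} + 32 y^{2}.
Matching coefficients of the independent functions:
(each divided by its leading coefficient; functions giving the same equation are listed together)
  [x^{2}]:  A^{2} - 9 = 0
  [y^{2}]:  B^{2} - 4 = 0
  [y^{3}]:  B C + 4 = 0
  [y^{4}, x y^{3}, x^{2} y^{2}]:  C^{2} - 4 = 0
  [x y]:  A B + 6 = 0
  [x y^{2}]:  A C + \frac{4 B C}{3} - \frac{2}{3} = 0
  [x^{2} y]:  A C - 6 = 0
  [x^{2} e^{x y}]:  A D + 9 = 0
  [x^{2} e^{2 x y}, y^{2} e^{2 x y}, x y e^{2 x y}]:  D^{2} - 9 = 0
  [y^{2} e^{x y}]:  B D - 6 = 0
  [y^{3} e^{x y}, x y^{2} e^{x y}, x^{2} y e^{x y}]:  C D + 6 = 0
  [x y e^{x y}]:  A D + \frac{2 B D}{3} + 5 = 0
These equations allow (A, B, C, D) = (-3, 2, -2, 3) or (3, -2, 2, -3).
Impose the point condition(s):
  u(0, 0) = 3  ⟹  D = 3
Only A = -3, B = 2, C = -2, D = 3 satisfies everything.
Hence u(x, y) = - 3 x^{2} - 2 x y^{2} + 2 y^{2} + 3 e^{x y}.

Answer: u(x, y) = - 3 x^{2} - 2 x y^{2} + 2 y^{2} + 3 e^{x y}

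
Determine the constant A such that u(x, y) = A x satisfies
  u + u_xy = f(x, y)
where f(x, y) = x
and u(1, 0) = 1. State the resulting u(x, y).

Answer: u(x, y) = x

Derivation:
Substitute the ansatz u = A x into the left-hand side.
Derivatives of the ansatz:
  u_xy = 0
Term by term:
  u = A x
  u_xy = 0
So the left-hand side equals
  A x
This must equal f(x, y) = x identically.
Matching coefficients of the independent functions:
  [x]:  A = 1
Solving: A = 1.
Check against the point condition:
  u(1, 0) = 1  ⟹  A = 1  ✓
Hence u(x, y) = x.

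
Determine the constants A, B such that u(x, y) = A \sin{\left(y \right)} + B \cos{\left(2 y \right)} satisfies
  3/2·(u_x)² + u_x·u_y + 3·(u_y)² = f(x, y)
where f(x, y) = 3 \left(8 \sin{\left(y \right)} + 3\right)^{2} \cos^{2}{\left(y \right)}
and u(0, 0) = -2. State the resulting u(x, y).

Substitute the ansatz u = A \sin{\left(y \right)} + B \cos{\left(2 y \right)} into the left-hand side.
Derivatives of the ansatz:
  u_x = 0
  u_y = A \cos{\left(y \right)} - 2 B \sin{\left(2 y \right)}
Term by term:
  3/2·(u_x)² = 0
  u_x·u_y = 0
  3·(u_y)² = 3 A^{2} \cos^{2}{\left(y \right)} - 12 A B \sin{\left(2 y \right)} \cos{\left(y \right)} + 12 B^{2} \sin^{2}{\left(2 y \right)}
So the left-hand side equals
  3 A^{2} \cos^{2}{\left(y \right)} - 12 A B \sin{\left(2 y \right)} \cos{\left(y \right)} + 12 B^{2} \sin^{2}{\left(2 y \right)}
This must equal f(x, y) identically; expanded, f = 48 \sin^{2}{\left(2 y \right)} + 72 \sin{\left(2 y \right)} \cos{\left(y \right)} + 27 \cos^{2}{\left(y \right)}.
Matching coefficients of the independent functions:
  [\sin{\left(2 y \right)} \cos{\left(y \right)}]:  - 12 A B = 72
  [\sin^{2}{\left(2 y \right)}]:  12 B^{2} = 48
  [\cos^{2}{\left(y \right)}]:  3 A^{2} = 27
These equations allow (A, B) = (-3, 2) or (3, -2).
Impose the point condition(s):
  u(0, 0) = -2  ⟹  B = -2
Only A = 3, B = -2 satisfies everything.
Hence u(x, y) = 3 \sin{\left(y \right)} - 2 \cos{\left(2 y \right)}.

Answer: u(x, y) = 3 \sin{\left(y \right)} - 2 \cos{\left(2 y \right)}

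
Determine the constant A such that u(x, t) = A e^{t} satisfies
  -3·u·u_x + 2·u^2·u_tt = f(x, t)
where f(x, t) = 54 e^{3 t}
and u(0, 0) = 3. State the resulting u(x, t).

Answer: u(x, t) = 3 e^{t}

Derivation:
Substitute the ansatz u = A e^{t} into the left-hand side.
Derivatives of the ansatz:
  u_x = 0
  u_tt = A e^{t}
Term by term:
  -3·u·u_x = 0
  2·u^2·u_tt = 2 A^{3} e^{3 t}
So the left-hand side equals
  2 A^{3} e^{3 t}
This must equal f(x, t) = 54 e^{3 t} identically.
Matching coefficients of the independent functions:
  [e^{3 t}]:  2 A^{3} = 54
Solving: A = 3.
Check against the point condition:
  u(0, 0) = 3  ⟹  A = 3  ✓
Hence u(x, t) = 3 e^{t}.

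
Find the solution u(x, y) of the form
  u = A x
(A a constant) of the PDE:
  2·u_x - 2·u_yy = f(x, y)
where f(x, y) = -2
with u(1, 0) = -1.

Substitute the ansatz u = A x into the left-hand side.
Derivatives of the ansatz:
  u_x = A
  u_yy = 0
Term by term:
  2·u_x = 2 A
  -2·u_yy = 0
So the left-hand side equals
  2 A
This must equal f(x, y) = -2 identically.
Matching coefficients of the independent functions:
  [constant term]:  2 A = -2
Solving: A = -1.
Check against the point condition:
  u(1, 0) = -1  ⟹  A = -1  ✓
Hence u(x, y) = - x.

Answer: u(x, y) = - x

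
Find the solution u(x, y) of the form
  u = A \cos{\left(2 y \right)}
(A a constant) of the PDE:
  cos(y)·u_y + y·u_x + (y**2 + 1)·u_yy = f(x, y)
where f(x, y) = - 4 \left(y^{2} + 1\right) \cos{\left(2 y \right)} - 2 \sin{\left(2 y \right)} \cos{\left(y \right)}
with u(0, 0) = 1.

Substitute the ansatz u = A \cos{\left(2 y \right)} into the left-hand side.
Derivatives of the ansatz:
  u_y = - 2 A \sin{\left(2 y \right)}
  u_x = 0
  u_yy = - 4 A \cos{\left(2 y \right)}
Term by term:
  cos(y)·u_y = - 2 A \sin{\left(2 y \right)} \cos{\left(y \right)}
  y·u_x = 0
  (y**2 + 1)·u_yy = - 4 A y^{2} \cos{\left(2 y \right)} - 4 A \cos{\left(2 y \right)}
So the left-hand side equals
  - 4 A y^{2} \cos{\left(2 y \right)} - 2 A \sin{\left(2 y \right)} \cos{\left(y \right)} - 4 A \cos{\left(2 y \right)}
This must equal f(x, y) identically; expanded, f = - 4 y^{2} \cos{\left(2 y \right)} - 2 \sin{\left(2 y \right)} \cos{\left(y \right)} - 4 \cos{\left(2 y \right)}.
Matching coefficients of the independent functions:
  [y^{2} \cos{\left(2 y \right)}, \cos{\left(2 y \right)}]:  - 4 A = -4
  [\sin{\left(2 y \right)} \cos{\left(y \right)}]:  - 2 A = -2
Solving: A = 1.
Check against the point condition:
  u(0, 0) = 1  ⟹  A = 1  ✓
Hence u(x, y) = \cos{\left(2 y \right)}.

Answer: u(x, y) = \cos{\left(2 y \right)}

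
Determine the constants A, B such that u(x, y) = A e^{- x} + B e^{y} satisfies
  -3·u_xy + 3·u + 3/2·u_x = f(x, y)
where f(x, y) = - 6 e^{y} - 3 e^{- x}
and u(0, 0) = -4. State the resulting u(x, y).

Substitute the ansatz u = A e^{- x} + B e^{y} into the left-hand side.
Derivatives of the ansatz:
  u_xy = 0
  u_x = - A e^{- x}
Term by term:
  -3·u_xy = 0
  3·u = 3 A e^{- x} + 3 B e^{y}
  3/2·u_x = - \frac{3 A e^{- x}}{2}
So the left-hand side equals
  \frac{3 A e^{- x}}{2} + 3 B e^{y}
This must equal f(x, y) = - 6 e^{y} - 3 e^{- x} identically.
Matching coefficients of the independent functions:
  [e^{- x}]:  \frac{3 A}{2} = -3
  [e^{y}]:  3 B = -6
Solving: A = -2, B = -2.
Check against the point condition:
  u(0, 0) = -4  ⟹  A + B = -4  ✓
Hence u(x, y) = - 2 e^{y} - 2 e^{- x}.

Answer: u(x, y) = - 2 e^{y} - 2 e^{- x}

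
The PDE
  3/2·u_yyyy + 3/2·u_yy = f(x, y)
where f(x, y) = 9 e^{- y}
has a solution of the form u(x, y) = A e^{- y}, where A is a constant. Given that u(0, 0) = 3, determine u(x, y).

Substitute the ansatz u = A e^{- y} into the left-hand side.
Derivatives of the ansatz:
  u_yyyy = A e^{- y}
  u_yy = A e^{- y}
Term by term:
  3/2·u_yyyy = \frac{3 A e^{- y}}{2}
  3/2·u_yy = \frac{3 A e^{- y}}{2}
So the left-hand side equals
  3 A e^{- y}
This must equal f(x, y) = 9 e^{- y} identically.
Matching coefficients of the independent functions:
  [e^{- y}]:  3 A = 9
Solving: A = 3.
Check against the point condition:
  u(0, 0) = 3  ⟹  A = 3  ✓
Hence u(x, y) = 3 e^{- y}.

Answer: u(x, y) = 3 e^{- y}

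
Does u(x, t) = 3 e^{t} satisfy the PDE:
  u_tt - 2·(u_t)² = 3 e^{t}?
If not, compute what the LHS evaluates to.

Evaluate each term of the left-hand side for u = 3 e^{t}.
Derivatives:
  u_tt = 3 e^{t}
  u_t = 3 e^{t}
Terms:
  u_tt = 3 e^{t}
  -2·(u_t)² = - 18 e^{2 t}
Sum: LHS = \left(3 - 18 e^{t}\right) e^{t}
Given right-hand side: 3 e^{t}. Difference LHS − RHS = - 18 e^{2 t} ≠ 0, so u is not a solution.

Answer: No, the LHS evaluates to \left(3 - 18 e^{t}\right) e^{t}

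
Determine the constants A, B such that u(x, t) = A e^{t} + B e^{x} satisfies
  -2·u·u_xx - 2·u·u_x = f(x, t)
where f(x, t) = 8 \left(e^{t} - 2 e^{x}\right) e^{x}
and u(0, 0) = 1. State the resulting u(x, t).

Substitute the ansatz u = A e^{t} + B e^{x} into the left-hand side.
Derivatives of the ansatz:
  u_xx = B e^{x}
  u_x = B e^{x}
Term by term:
  -2·u·u_xx = - 2 A B e^{t} e^{x} - 2 B^{2} e^{2 x}
  -2·u·u_x = - 2 A B e^{t} e^{x} - 2 B^{2} e^{2 x}
So the left-hand side equals
  - 4 A B e^{t} e^{x} - 4 B^{2} e^{2 x}
This must equal f(x, t) identically; expanded, f = 8 e^{t} e^{x} - 16 e^{2 x}.
Matching coefficients of the independent functions:
  [e^{t} e^{x}]:  - 4 A B = 8
  [e^{2 x}]:  - 4 B^{2} = -16
These equations allow (A, B) = (-1, 2) or (1, -2).
Impose the point condition(s):
  u(0, 0) = 1  ⟹  A + B = 1
Only A = -1, B = 2 satisfies everything.
Hence u(x, t) = - e^{t} + 2 e^{x}.

Answer: u(x, t) = - e^{t} + 2 e^{x}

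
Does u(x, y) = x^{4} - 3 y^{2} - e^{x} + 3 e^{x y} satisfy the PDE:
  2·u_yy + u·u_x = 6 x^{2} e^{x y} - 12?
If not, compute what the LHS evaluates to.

Evaluate each term of the left-hand side for u = x^{4} - 3 y^{2} - e^{x} + 3 e^{x y}.
Derivatives:
  u_yy = 3 x^{2} e^{x y} - 6
  u_x = 4 x^{3} + 3 y e^{x y} - e^{x}
Terms:
  2·u_yy = 6 x^{2} e^{x y} - 12
  u·u_x = \left(4 x^{3} + 3 y e^{x y} - e^{x}\right) \left(x^{4} - 3 y^{2} - e^{x} + 3 e^{x y}\right)
Sum: LHS = 6 x^{2} e^{x y} + \left(4 x^{3} + 3 y e^{x y} - e^{x}\right) \left(x^{4} - 3 y^{2} - e^{x} + 3 e^{x y}\right) - 12
Given right-hand side: 6 x^{2} e^{x y} - 12. Difference LHS − RHS = \left(4 x^{3} + 3 y e^{x y} - e^{x}\right) \left(x^{4} - 3 y^{2} - e^{x} + 3 e^{x y}\right) ≠ 0, so u is not a solution.

Answer: No, the LHS evaluates to 6 x^{2} e^{x y} + \left(4 x^{3} + 3 y e^{x y} - e^{x}\right) \left(x^{4} - 3 y^{2} - e^{x} + 3 e^{x y}\right) - 12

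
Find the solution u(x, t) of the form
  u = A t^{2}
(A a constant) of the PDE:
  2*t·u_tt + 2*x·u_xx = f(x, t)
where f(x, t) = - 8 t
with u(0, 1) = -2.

Answer: u(x, t) = - 2 t^{2}

Derivation:
Substitute the ansatz u = A t^{2} into the left-hand side.
Derivatives of the ansatz:
  u_tt = 2 A
  u_xx = 0
Term by term:
  2*t·u_tt = 4 A t
  2*x·u_xx = 0
So the left-hand side equals
  4 A t
This must equal f(x, t) = - 8 t identically.
Matching coefficients of the independent functions:
  [t]:  4 A = -8
Solving: A = -2.
Check against the point condition:
  u(0, 1) = -2  ⟹  A = -2  ✓
Hence u(x, t) = - 2 t^{2}.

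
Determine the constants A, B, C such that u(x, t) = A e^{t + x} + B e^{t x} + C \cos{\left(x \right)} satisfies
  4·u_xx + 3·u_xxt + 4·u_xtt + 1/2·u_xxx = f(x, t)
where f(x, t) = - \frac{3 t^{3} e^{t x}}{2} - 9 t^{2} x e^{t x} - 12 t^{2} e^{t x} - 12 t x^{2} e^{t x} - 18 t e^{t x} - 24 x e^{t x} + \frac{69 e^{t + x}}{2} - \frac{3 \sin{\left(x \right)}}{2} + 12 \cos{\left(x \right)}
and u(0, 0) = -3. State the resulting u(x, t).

Substitute the ansatz u = A e^{t + x} + B e^{t x} + C \cos{\left(x \right)} into the left-hand side.
Derivatives of the ansatz:
  u_xx = A e^{t} e^{x} + B t^{2} e^{t x} - C \cos{\left(x \right)}
  u_xxt = A e^{t} e^{x} + B t^{2} x e^{t x} + 2 B t e^{t x}
  u_xtt = A e^{t} e^{x} + B t x^{2} e^{t x} + 2 B x e^{t x}
  u_xxx = A e^{t} e^{x} + B t^{3} e^{t x} + C \sin{\left(x \right)}
Term by term:
  4·u_xx = 4 A e^{t} e^{x} + 4 B t^{2} e^{t x} - 4 C \cos{\left(x \right)}
  3·u_xxt = 3 A e^{t} e^{x} + 3 B t^{2} x e^{t x} + 6 B t e^{t x}
  4·u_xtt = 4 A e^{t} e^{x} + 4 B t x^{2} e^{t x} + 8 B x e^{t x}
  1/2·u_xxx = \frac{A e^{t} e^{x}}{2} + \frac{B t^{3} e^{t x}}{2} + \frac{C \sin{\left(x \right)}}{2}
So the left-hand side equals
  \frac{23 A e^{t} e^{x}}{2} + \frac{B t^{3} e^{t x}}{2} + 3 B t^{2} x e^{t x} + 4 B t^{2} e^{t x} + 4 B t x^{2} e^{t x} + 6 B t e^{t x} + 8 B x e^{t x} + \frac{C \sin{\left(x \right)}}{2} - 4 C \cos{\left(x \right)}
This must equal f(x, t) identically; expanded, f = - \frac{3 t^{3} e^{t x}}{2} - 9 t^{2} x e^{t x} - 12 t^{2} e^{t x} - 12 t x^{2} e^{t x} - 18 t e^{t x} - 24 x e^{t x} + \frac{69 e^{t} e^{x}}{2} - \frac{3 \sin{\left(x \right)}}{2} + 12 \cos{\left(x \right)}.
Matching coefficients of the independent functions:
  [t e^{t x}]:  6 B = -18
  [t^{2} e^{t x}, t x^{2} e^{t x}]:  4 B = -12
  [t^{3} e^{t x}]:  \frac{B}{2} = - \frac{3}{2}
  [x e^{t x}]:  8 B = -24
  [e^{t} e^{x}]:  \frac{23 A}{2} = \frac{69}{2}
  [t^{2} x e^{t x}]:  3 B = -9
  [\sin{\left(x \right)}]:  \frac{C}{2} = - \frac{3}{2}
  [\cos{\left(x \right)}]:  - 4 C = 12
Solving: A = 3, B = -3, C = -3.
Check against the point condition:
  u(0, 0) = -3  ⟹  A + B + C = -3  ✓
Hence u(x, t) = - 3 e^{t x} + 3 e^{t + x} - 3 \cos{\left(x \right)}.

Answer: u(x, t) = - 3 e^{t x} + 3 e^{t + x} - 3 \cos{\left(x \right)}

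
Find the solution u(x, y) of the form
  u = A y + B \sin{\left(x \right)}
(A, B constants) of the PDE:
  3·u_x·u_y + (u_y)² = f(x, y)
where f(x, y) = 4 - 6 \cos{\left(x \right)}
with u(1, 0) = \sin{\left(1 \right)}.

Substitute the ansatz u = A y + B \sin{\left(x \right)} into the left-hand side.
Derivatives of the ansatz:
  u_x = B \cos{\left(x \right)}
  u_y = A
Term by term:
  3·u_x·u_y = 3 A B \cos{\left(x \right)}
  (u_y)² = A^{2}
So the left-hand side equals
  A^{2} + 3 A B \cos{\left(x \right)}
This must equal f(x, y) = 4 - 6 \cos{\left(x \right)} identically.
Matching coefficients of the independent functions:
  [constant term]:  A^{2} = 4
  [\cos{\left(x \right)}]:  3 A B = -6
These equations allow (A, B) = (-2, 1) or (2, -1).
Impose the point condition(s):
  u(1, 0) = \sin{\left(1 \right)}  ⟹  B \sin{\left(1 \right)} = \sin{\left(1 \right)}
Only A = -2, B = 1 satisfies everything.
Hence u(x, y) = - 2 y + \sin{\left(x \right)}.

Answer: u(x, y) = - 2 y + \sin{\left(x \right)}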